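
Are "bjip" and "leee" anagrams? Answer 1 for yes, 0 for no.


Strings: "bjip", "leee"
Sorted first:  bijp
Sorted second: eeel
Differ at position 0: 'b' vs 'e' => not anagrams

0


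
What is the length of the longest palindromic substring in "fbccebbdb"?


Input: "fbccebbdb"
Checking substrings for palindromes:
  [6:9] "bdb" (len 3) => palindrome
  [2:4] "cc" (len 2) => palindrome
  [5:7] "bb" (len 2) => palindrome
Longest palindromic substring: "bdb" with length 3

3


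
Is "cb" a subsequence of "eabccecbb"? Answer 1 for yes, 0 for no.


Check if "cb" is a subsequence of "eabccecbb"
Greedy scan:
  Position 0 ('e'): no match needed
  Position 1 ('a'): no match needed
  Position 2 ('b'): no match needed
  Position 3 ('c'): matches sub[0] = 'c'
  Position 4 ('c'): no match needed
  Position 5 ('e'): no match needed
  Position 6 ('c'): no match needed
  Position 7 ('b'): matches sub[1] = 'b'
  Position 8 ('b'): no match needed
All 2 characters matched => is a subsequence

1


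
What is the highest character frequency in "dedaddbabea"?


Input: dedaddbabea
Character counts:
  'a': 3
  'b': 2
  'd': 4
  'e': 2
Maximum frequency: 4

4


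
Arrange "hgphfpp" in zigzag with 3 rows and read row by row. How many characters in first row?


Zigzag "hgphfpp" into 3 rows:
Placing characters:
  'h' => row 0
  'g' => row 1
  'p' => row 2
  'h' => row 1
  'f' => row 0
  'p' => row 1
  'p' => row 2
Rows:
  Row 0: "hf"
  Row 1: "ghp"
  Row 2: "pp"
First row length: 2

2


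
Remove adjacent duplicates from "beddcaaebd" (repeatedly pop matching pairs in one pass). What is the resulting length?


Input: beddcaaebd
Stack-based adjacent duplicate removal:
  Read 'b': push. Stack: b
  Read 'e': push. Stack: be
  Read 'd': push. Stack: bed
  Read 'd': matches stack top 'd' => pop. Stack: be
  Read 'c': push. Stack: bec
  Read 'a': push. Stack: beca
  Read 'a': matches stack top 'a' => pop. Stack: bec
  Read 'e': push. Stack: bece
  Read 'b': push. Stack: beceb
  Read 'd': push. Stack: becebd
Final stack: "becebd" (length 6)

6


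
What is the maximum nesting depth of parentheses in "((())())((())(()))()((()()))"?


Input: "((())())((())(()))()((()()))"
Tracking depth:
  Position 0 '(': depth becomes 1
  Position 1 '(': depth becomes 2
  Position 2 '(': depth becomes 3
  Position 3 ')': depth becomes 2
  Position 4 ')': depth becomes 1
  Position 5 '(': depth becomes 2
  Position 6 ')': depth becomes 1
  Position 7 ')': depth becomes 0
  Position 8 '(': depth becomes 1
  Position 9 '(': depth becomes 2
  Position 10 '(': depth becomes 3
  Position 11 ')': depth becomes 2
  Position 12 ')': depth becomes 1
  Position 13 '(': depth becomes 2
  Position 14 '(': depth becomes 3
  Position 15 ')': depth becomes 2
  Position 16 ')': depth becomes 1
  Position 17 ')': depth becomes 0
  Position 18 '(': depth becomes 1
  Position 19 ')': depth becomes 0
  Position 20 '(': depth becomes 1
  Position 21 '(': depth becomes 2
  Position 22 '(': depth becomes 3
  Position 23 ')': depth becomes 2
  Position 24 '(': depth becomes 3
  Position 25 ')': depth becomes 2
  Position 26 ')': depth becomes 1
  Position 27 ')': depth becomes 0
Maximum depth reached: 3

3


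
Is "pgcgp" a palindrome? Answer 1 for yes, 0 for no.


Input: pgcgp
Reversed: pgcgp
  Compare pos 0 ('p') with pos 4 ('p'): match
  Compare pos 1 ('g') with pos 3 ('g'): match
Result: palindrome

1


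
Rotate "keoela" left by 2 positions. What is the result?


Input: "keoela", rotate left by 2
First 2 characters: "ke"
Remaining characters: "oela"
Concatenate remaining + first: "oela" + "ke" = "oelake"

oelake


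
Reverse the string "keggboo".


Input: keggboo
Reading characters right to left:
  Position 6: 'o'
  Position 5: 'o'
  Position 4: 'b'
  Position 3: 'g'
  Position 2: 'g'
  Position 1: 'e'
  Position 0: 'k'
Reversed: oobggek

oobggek


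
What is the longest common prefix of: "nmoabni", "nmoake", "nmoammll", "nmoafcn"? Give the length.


Words: nmoabni, nmoake, nmoammll, nmoafcn
  Position 0: all 'n' => match
  Position 1: all 'm' => match
  Position 2: all 'o' => match
  Position 3: all 'a' => match
  Position 4: ('b', 'k', 'm', 'f') => mismatch, stop
LCP = "nmoa" (length 4)

4


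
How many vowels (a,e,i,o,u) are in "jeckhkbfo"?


Input: jeckhkbfo
Checking each character:
  'j' at position 0: consonant
  'e' at position 1: vowel (running total: 1)
  'c' at position 2: consonant
  'k' at position 3: consonant
  'h' at position 4: consonant
  'k' at position 5: consonant
  'b' at position 6: consonant
  'f' at position 7: consonant
  'o' at position 8: vowel (running total: 2)
Total vowels: 2

2


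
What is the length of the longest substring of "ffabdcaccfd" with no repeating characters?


Input: "ffabdcaccfd"
Sliding window (track last position of each char):
  Position 0 ('f'): window [0,0] length 1 -- new best
  Position 1 ('f'): repeat (last at 0), move window start to 1
  Position 1 ('f'): window [1,1] length 1
  Position 2 ('a'): window [1,2] length 2 -- new best
  Position 3 ('b'): window [1,3] length 3 -- new best
  Position 4 ('d'): window [1,4] length 4 -- new best
  Position 5 ('c'): window [1,5] length 5 -- new best
  Position 6 ('a'): repeat (last at 2), move window start to 3
  Position 6 ('a'): window [3,6] length 4
  Position 7 ('c'): repeat (last at 5), move window start to 6
  Position 7 ('c'): window [6,7] length 2
  Position 8 ('c'): repeat (last at 7), move window start to 8
  Position 8 ('c'): window [8,8] length 1
  Position 9 ('f'): window [8,9] length 2
  Position 10 ('d'): window [8,10] length 3
Longest substring with no repeats: "fabdc" with length 5

5


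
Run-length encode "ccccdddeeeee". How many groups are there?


Input: ccccdddeeeee
Scanning for consecutive runs:
  Group 1: 'c' x 4 (positions 0-3)
  Group 2: 'd' x 3 (positions 4-6)
  Group 3: 'e' x 5 (positions 7-11)
Total groups: 3

3


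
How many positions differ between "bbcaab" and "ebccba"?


Comparing "bbcaab" and "ebccba" position by position:
  Position 0: 'b' vs 'e' => DIFFER
  Position 1: 'b' vs 'b' => same
  Position 2: 'c' vs 'c' => same
  Position 3: 'a' vs 'c' => DIFFER
  Position 4: 'a' vs 'b' => DIFFER
  Position 5: 'b' vs 'a' => DIFFER
Positions that differ: 4

4


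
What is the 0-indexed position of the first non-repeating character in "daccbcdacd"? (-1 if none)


Input: daccbcdacd
Character frequencies:
  'a': 2
  'b': 1
  'c': 4
  'd': 3
Scanning left to right for freq == 1:
  Position 0 ('d'): freq=3, skip
  Position 1 ('a'): freq=2, skip
  Position 2 ('c'): freq=4, skip
  Position 3 ('c'): freq=4, skip
  Position 4 ('b'): unique! => answer = 4

4


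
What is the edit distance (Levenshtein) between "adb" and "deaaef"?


Computing edit distance: "adb" -> "deaaef"
DP table:
           d    e    a    a    e    f
      0    1    2    3    4    5    6
  a   1    1    2    2    3    4    5
  d   2    1    2    3    3    4    5
  b   3    2    2    3    4    4    5
Edit distance = dp[3][6] = 5

5


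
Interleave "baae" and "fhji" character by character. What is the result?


Interleaving "baae" and "fhji":
  Position 0: 'b' from first, 'f' from second => "bf"
  Position 1: 'a' from first, 'h' from second => "ah"
  Position 2: 'a' from first, 'j' from second => "aj"
  Position 3: 'e' from first, 'i' from second => "ei"
Result: bfahajei

bfahajei


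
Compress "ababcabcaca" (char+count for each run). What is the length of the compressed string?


Input: ababcabcaca
Runs:
  'a' x 1 => "a1"
  'b' x 1 => "b1"
  'a' x 1 => "a1"
  'b' x 1 => "b1"
  'c' x 1 => "c1"
  'a' x 1 => "a1"
  'b' x 1 => "b1"
  'c' x 1 => "c1"
  'a' x 1 => "a1"
  'c' x 1 => "c1"
  'a' x 1 => "a1"
Compressed: "a1b1a1b1c1a1b1c1a1c1a1"
Compressed length: 22

22


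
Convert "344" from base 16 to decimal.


Input: "344" in base 16
Positional expansion:
  Digit '3' (value 3) x 16^2 = 768
  Digit '4' (value 4) x 16^1 = 64
  Digit '4' (value 4) x 16^0 = 4
Sum = 836

836


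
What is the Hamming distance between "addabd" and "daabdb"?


Comparing "addabd" and "daabdb" position by position:
  Position 0: 'a' vs 'd' => differ
  Position 1: 'd' vs 'a' => differ
  Position 2: 'd' vs 'a' => differ
  Position 3: 'a' vs 'b' => differ
  Position 4: 'b' vs 'd' => differ
  Position 5: 'd' vs 'b' => differ
Total differences (Hamming distance): 6

6


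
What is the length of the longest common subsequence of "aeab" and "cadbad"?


LCS of "aeab" and "cadbad"
DP table:
           c    a    d    b    a    d
      0    0    0    0    0    0    0
  a   0    0    1    1    1    1    1
  e   0    0    1    1    1    1    1
  a   0    0    1    1    1    2    2
  b   0    0    1    1    2    2    2
LCS length = dp[4][6] = 2

2


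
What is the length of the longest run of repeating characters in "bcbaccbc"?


Input: "bcbaccbc"
Scanning for longest run:
  Position 1 ('c'): new char, reset run to 1
  Position 2 ('b'): new char, reset run to 1
  Position 3 ('a'): new char, reset run to 1
  Position 4 ('c'): new char, reset run to 1
  Position 5 ('c'): continues run of 'c', length=2
  Position 6 ('b'): new char, reset run to 1
  Position 7 ('c'): new char, reset run to 1
Longest run: 'c' with length 2

2


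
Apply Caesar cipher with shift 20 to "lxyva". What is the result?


Caesar cipher: shift "lxyva" by 20
  'l' (pos 11) + 20 = pos 5 = 'f'
  'x' (pos 23) + 20 = pos 17 = 'r'
  'y' (pos 24) + 20 = pos 18 = 's'
  'v' (pos 21) + 20 = pos 15 = 'p'
  'a' (pos 0) + 20 = pos 20 = 'u'
Result: frspu

frspu


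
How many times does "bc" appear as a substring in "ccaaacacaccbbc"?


Searching for "bc" in "ccaaacacaccbbc"
Scanning each position:
  Position 0: "cc" => no
  Position 1: "ca" => no
  Position 2: "aa" => no
  Position 3: "aa" => no
  Position 4: "ac" => no
  Position 5: "ca" => no
  Position 6: "ac" => no
  Position 7: "ca" => no
  Position 8: "ac" => no
  Position 9: "cc" => no
  Position 10: "cb" => no
  Position 11: "bb" => no
  Position 12: "bc" => MATCH
Total occurrences: 1

1


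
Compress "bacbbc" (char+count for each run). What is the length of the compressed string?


Input: bacbbc
Runs:
  'b' x 1 => "b1"
  'a' x 1 => "a1"
  'c' x 1 => "c1"
  'b' x 2 => "b2"
  'c' x 1 => "c1"
Compressed: "b1a1c1b2c1"
Compressed length: 10

10


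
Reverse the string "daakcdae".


Input: daakcdae
Reading characters right to left:
  Position 7: 'e'
  Position 6: 'a'
  Position 5: 'd'
  Position 4: 'c'
  Position 3: 'k'
  Position 2: 'a'
  Position 1: 'a'
  Position 0: 'd'
Reversed: eadckaad

eadckaad


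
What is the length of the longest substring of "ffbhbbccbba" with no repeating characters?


Input: "ffbhbbccbba"
Sliding window (track last position of each char):
  Position 0 ('f'): window [0,0] length 1 -- new best
  Position 1 ('f'): repeat (last at 0), move window start to 1
  Position 1 ('f'): window [1,1] length 1
  Position 2 ('b'): window [1,2] length 2 -- new best
  Position 3 ('h'): window [1,3] length 3 -- new best
  Position 4 ('b'): repeat (last at 2), move window start to 3
  Position 4 ('b'): window [3,4] length 2
  Position 5 ('b'): repeat (last at 4), move window start to 5
  Position 5 ('b'): window [5,5] length 1
  Position 6 ('c'): window [5,6] length 2
  Position 7 ('c'): repeat (last at 6), move window start to 7
  Position 7 ('c'): window [7,7] length 1
  Position 8 ('b'): window [7,8] length 2
  Position 9 ('b'): repeat (last at 8), move window start to 9
  Position 9 ('b'): window [9,9] length 1
  Position 10 ('a'): window [9,10] length 2
Longest substring with no repeats: "fbh" with length 3

3


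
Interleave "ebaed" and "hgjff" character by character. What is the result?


Interleaving "ebaed" and "hgjff":
  Position 0: 'e' from first, 'h' from second => "eh"
  Position 1: 'b' from first, 'g' from second => "bg"
  Position 2: 'a' from first, 'j' from second => "aj"
  Position 3: 'e' from first, 'f' from second => "ef"
  Position 4: 'd' from first, 'f' from second => "df"
Result: ehbgajefdf

ehbgajefdf


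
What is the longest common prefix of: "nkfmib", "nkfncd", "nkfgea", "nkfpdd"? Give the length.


Words: nkfmib, nkfncd, nkfgea, nkfpdd
  Position 0: all 'n' => match
  Position 1: all 'k' => match
  Position 2: all 'f' => match
  Position 3: ('m', 'n', 'g', 'p') => mismatch, stop
LCP = "nkf" (length 3)

3


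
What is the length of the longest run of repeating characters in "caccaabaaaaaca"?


Input: "caccaabaaaaaca"
Scanning for longest run:
  Position 1 ('a'): new char, reset run to 1
  Position 2 ('c'): new char, reset run to 1
  Position 3 ('c'): continues run of 'c', length=2
  Position 4 ('a'): new char, reset run to 1
  Position 5 ('a'): continues run of 'a', length=2
  Position 6 ('b'): new char, reset run to 1
  Position 7 ('a'): new char, reset run to 1
  Position 8 ('a'): continues run of 'a', length=2
  Position 9 ('a'): continues run of 'a', length=3
  Position 10 ('a'): continues run of 'a', length=4
  Position 11 ('a'): continues run of 'a', length=5
  Position 12 ('c'): new char, reset run to 1
  Position 13 ('a'): new char, reset run to 1
Longest run: 'a' with length 5

5


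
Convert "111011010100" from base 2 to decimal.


Input: "111011010100" in base 2
Positional expansion:
  Digit '1' (value 1) x 2^11 = 2048
  Digit '1' (value 1) x 2^10 = 1024
  Digit '1' (value 1) x 2^9 = 512
  Digit '0' (value 0) x 2^8 = 0
  Digit '1' (value 1) x 2^7 = 128
  Digit '1' (value 1) x 2^6 = 64
  Digit '0' (value 0) x 2^5 = 0
  Digit '1' (value 1) x 2^4 = 16
  Digit '0' (value 0) x 2^3 = 0
  Digit '1' (value 1) x 2^2 = 4
  Digit '0' (value 0) x 2^1 = 0
  Digit '0' (value 0) x 2^0 = 0
Sum = 3796

3796


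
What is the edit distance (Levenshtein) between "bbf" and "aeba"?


Computing edit distance: "bbf" -> "aeba"
DP table:
           a    e    b    a
      0    1    2    3    4
  b   1    1    2    2    3
  b   2    2    2    2    3
  f   3    3    3    3    3
Edit distance = dp[3][4] = 3

3


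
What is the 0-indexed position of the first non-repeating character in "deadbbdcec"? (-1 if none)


Input: deadbbdcec
Character frequencies:
  'a': 1
  'b': 2
  'c': 2
  'd': 3
  'e': 2
Scanning left to right for freq == 1:
  Position 0 ('d'): freq=3, skip
  Position 1 ('e'): freq=2, skip
  Position 2 ('a'): unique! => answer = 2

2


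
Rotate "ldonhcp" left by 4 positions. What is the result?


Input: "ldonhcp", rotate left by 4
First 4 characters: "ldon"
Remaining characters: "hcp"
Concatenate remaining + first: "hcp" + "ldon" = "hcpldon"

hcpldon


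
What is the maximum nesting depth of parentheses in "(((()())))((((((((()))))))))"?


Input: "(((()())))((((((((()))))))))"
Tracking depth:
  Position 0 '(': depth becomes 1
  Position 1 '(': depth becomes 2
  Position 2 '(': depth becomes 3
  Position 3 '(': depth becomes 4
  Position 4 ')': depth becomes 3
  Position 5 '(': depth becomes 4
  Position 6 ')': depth becomes 3
  Position 7 ')': depth becomes 2
  Position 8 ')': depth becomes 1
  Position 9 ')': depth becomes 0
  Position 10 '(': depth becomes 1
  Position 11 '(': depth becomes 2
  Position 12 '(': depth becomes 3
  Position 13 '(': depth becomes 4
  Position 14 '(': depth becomes 5
  Position 15 '(': depth becomes 6
  Position 16 '(': depth becomes 7
  Position 17 '(': depth becomes 8
  Position 18 '(': depth becomes 9
  Position 19 ')': depth becomes 8
  Position 20 ')': depth becomes 7
  Position 21 ')': depth becomes 6
  Position 22 ')': depth becomes 5
  Position 23 ')': depth becomes 4
  Position 24 ')': depth becomes 3
  Position 25 ')': depth becomes 2
  Position 26 ')': depth becomes 1
  Position 27 ')': depth becomes 0
Maximum depth reached: 9

9


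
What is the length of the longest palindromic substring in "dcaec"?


Input: "dcaec"
Checking substrings for palindromes:
  No multi-char palindromic substrings found
Longest palindromic substring: "d" with length 1

1


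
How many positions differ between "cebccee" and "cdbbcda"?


Comparing "cebccee" and "cdbbcda" position by position:
  Position 0: 'c' vs 'c' => same
  Position 1: 'e' vs 'd' => DIFFER
  Position 2: 'b' vs 'b' => same
  Position 3: 'c' vs 'b' => DIFFER
  Position 4: 'c' vs 'c' => same
  Position 5: 'e' vs 'd' => DIFFER
  Position 6: 'e' vs 'a' => DIFFER
Positions that differ: 4

4


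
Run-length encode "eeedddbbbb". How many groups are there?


Input: eeedddbbbb
Scanning for consecutive runs:
  Group 1: 'e' x 3 (positions 0-2)
  Group 2: 'd' x 3 (positions 3-5)
  Group 3: 'b' x 4 (positions 6-9)
Total groups: 3

3


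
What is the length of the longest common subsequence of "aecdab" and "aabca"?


LCS of "aecdab" and "aabca"
DP table:
           a    a    b    c    a
      0    0    0    0    0    0
  a   0    1    1    1    1    1
  e   0    1    1    1    1    1
  c   0    1    1    1    2    2
  d   0    1    1    1    2    2
  a   0    1    2    2    2    3
  b   0    1    2    3    3    3
LCS length = dp[6][5] = 3

3


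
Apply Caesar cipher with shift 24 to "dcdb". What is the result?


Caesar cipher: shift "dcdb" by 24
  'd' (pos 3) + 24 = pos 1 = 'b'
  'c' (pos 2) + 24 = pos 0 = 'a'
  'd' (pos 3) + 24 = pos 1 = 'b'
  'b' (pos 1) + 24 = pos 25 = 'z'
Result: babz

babz


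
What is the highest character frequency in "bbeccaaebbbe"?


Input: bbeccaaebbbe
Character counts:
  'a': 2
  'b': 5
  'c': 2
  'e': 3
Maximum frequency: 5

5


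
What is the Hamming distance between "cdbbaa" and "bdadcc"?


Comparing "cdbbaa" and "bdadcc" position by position:
  Position 0: 'c' vs 'b' => differ
  Position 1: 'd' vs 'd' => same
  Position 2: 'b' vs 'a' => differ
  Position 3: 'b' vs 'd' => differ
  Position 4: 'a' vs 'c' => differ
  Position 5: 'a' vs 'c' => differ
Total differences (Hamming distance): 5

5


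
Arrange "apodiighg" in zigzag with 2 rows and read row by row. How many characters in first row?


Zigzag "apodiighg" into 2 rows:
Placing characters:
  'a' => row 0
  'p' => row 1
  'o' => row 0
  'd' => row 1
  'i' => row 0
  'i' => row 1
  'g' => row 0
  'h' => row 1
  'g' => row 0
Rows:
  Row 0: "aoigg"
  Row 1: "pdih"
First row length: 5

5


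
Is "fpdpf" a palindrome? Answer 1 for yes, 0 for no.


Input: fpdpf
Reversed: fpdpf
  Compare pos 0 ('f') with pos 4 ('f'): match
  Compare pos 1 ('p') with pos 3 ('p'): match
Result: palindrome

1


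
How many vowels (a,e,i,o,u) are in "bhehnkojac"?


Input: bhehnkojac
Checking each character:
  'b' at position 0: consonant
  'h' at position 1: consonant
  'e' at position 2: vowel (running total: 1)
  'h' at position 3: consonant
  'n' at position 4: consonant
  'k' at position 5: consonant
  'o' at position 6: vowel (running total: 2)
  'j' at position 7: consonant
  'a' at position 8: vowel (running total: 3)
  'c' at position 9: consonant
Total vowels: 3

3


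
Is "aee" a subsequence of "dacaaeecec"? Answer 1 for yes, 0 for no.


Check if "aee" is a subsequence of "dacaaeecec"
Greedy scan:
  Position 0 ('d'): no match needed
  Position 1 ('a'): matches sub[0] = 'a'
  Position 2 ('c'): no match needed
  Position 3 ('a'): no match needed
  Position 4 ('a'): no match needed
  Position 5 ('e'): matches sub[1] = 'e'
  Position 6 ('e'): matches sub[2] = 'e'
  Position 7 ('c'): no match needed
  Position 8 ('e'): no match needed
  Position 9 ('c'): no match needed
All 3 characters matched => is a subsequence

1


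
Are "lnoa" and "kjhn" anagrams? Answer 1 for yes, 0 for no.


Strings: "lnoa", "kjhn"
Sorted first:  alno
Sorted second: hjkn
Differ at position 0: 'a' vs 'h' => not anagrams

0


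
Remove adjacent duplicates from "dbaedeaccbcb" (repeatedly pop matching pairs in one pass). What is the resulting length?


Input: dbaedeaccbcb
Stack-based adjacent duplicate removal:
  Read 'd': push. Stack: d
  Read 'b': push. Stack: db
  Read 'a': push. Stack: dba
  Read 'e': push. Stack: dbae
  Read 'd': push. Stack: dbaed
  Read 'e': push. Stack: dbaede
  Read 'a': push. Stack: dbaedea
  Read 'c': push. Stack: dbaedeac
  Read 'c': matches stack top 'c' => pop. Stack: dbaedea
  Read 'b': push. Stack: dbaedeab
  Read 'c': push. Stack: dbaedeabc
  Read 'b': push. Stack: dbaedeabcb
Final stack: "dbaedeabcb" (length 10)

10


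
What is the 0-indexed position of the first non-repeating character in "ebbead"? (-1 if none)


Input: ebbead
Character frequencies:
  'a': 1
  'b': 2
  'd': 1
  'e': 2
Scanning left to right for freq == 1:
  Position 0 ('e'): freq=2, skip
  Position 1 ('b'): freq=2, skip
  Position 2 ('b'): freq=2, skip
  Position 3 ('e'): freq=2, skip
  Position 4 ('a'): unique! => answer = 4

4


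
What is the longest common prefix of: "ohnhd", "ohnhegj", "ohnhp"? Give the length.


Words: ohnhd, ohnhegj, ohnhp
  Position 0: all 'o' => match
  Position 1: all 'h' => match
  Position 2: all 'n' => match
  Position 3: all 'h' => match
  Position 4: ('d', 'e', 'p') => mismatch, stop
LCP = "ohnh" (length 4)

4


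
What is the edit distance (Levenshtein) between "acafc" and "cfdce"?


Computing edit distance: "acafc" -> "cfdce"
DP table:
           c    f    d    c    e
      0    1    2    3    4    5
  a   1    1    2    3    4    5
  c   2    1    2    3    3    4
  a   3    2    2    3    4    4
  f   4    3    2    3    4    5
  c   5    4    3    3    3    4
Edit distance = dp[5][5] = 4

4


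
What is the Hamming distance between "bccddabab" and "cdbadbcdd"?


Comparing "bccddabab" and "cdbadbcdd" position by position:
  Position 0: 'b' vs 'c' => differ
  Position 1: 'c' vs 'd' => differ
  Position 2: 'c' vs 'b' => differ
  Position 3: 'd' vs 'a' => differ
  Position 4: 'd' vs 'd' => same
  Position 5: 'a' vs 'b' => differ
  Position 6: 'b' vs 'c' => differ
  Position 7: 'a' vs 'd' => differ
  Position 8: 'b' vs 'd' => differ
Total differences (Hamming distance): 8

8


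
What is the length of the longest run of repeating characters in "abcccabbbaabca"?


Input: "abcccabbbaabca"
Scanning for longest run:
  Position 1 ('b'): new char, reset run to 1
  Position 2 ('c'): new char, reset run to 1
  Position 3 ('c'): continues run of 'c', length=2
  Position 4 ('c'): continues run of 'c', length=3
  Position 5 ('a'): new char, reset run to 1
  Position 6 ('b'): new char, reset run to 1
  Position 7 ('b'): continues run of 'b', length=2
  Position 8 ('b'): continues run of 'b', length=3
  Position 9 ('a'): new char, reset run to 1
  Position 10 ('a'): continues run of 'a', length=2
  Position 11 ('b'): new char, reset run to 1
  Position 12 ('c'): new char, reset run to 1
  Position 13 ('a'): new char, reset run to 1
Longest run: 'c' with length 3

3


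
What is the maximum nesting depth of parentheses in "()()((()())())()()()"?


Input: "()()((()())())()()()"
Tracking depth:
  Position 0 '(': depth becomes 1
  Position 1 ')': depth becomes 0
  Position 2 '(': depth becomes 1
  Position 3 ')': depth becomes 0
  Position 4 '(': depth becomes 1
  Position 5 '(': depth becomes 2
  Position 6 '(': depth becomes 3
  Position 7 ')': depth becomes 2
  Position 8 '(': depth becomes 3
  Position 9 ')': depth becomes 2
  Position 10 ')': depth becomes 1
  Position 11 '(': depth becomes 2
  Position 12 ')': depth becomes 1
  Position 13 ')': depth becomes 0
  Position 14 '(': depth becomes 1
  Position 15 ')': depth becomes 0
  Position 16 '(': depth becomes 1
  Position 17 ')': depth becomes 0
  Position 18 '(': depth becomes 1
  Position 19 ')': depth becomes 0
Maximum depth reached: 3

3


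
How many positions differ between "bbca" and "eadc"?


Comparing "bbca" and "eadc" position by position:
  Position 0: 'b' vs 'e' => DIFFER
  Position 1: 'b' vs 'a' => DIFFER
  Position 2: 'c' vs 'd' => DIFFER
  Position 3: 'a' vs 'c' => DIFFER
Positions that differ: 4

4


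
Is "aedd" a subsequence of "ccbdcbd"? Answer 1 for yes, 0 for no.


Check if "aedd" is a subsequence of "ccbdcbd"
Greedy scan:
  Position 0 ('c'): no match needed
  Position 1 ('c'): no match needed
  Position 2 ('b'): no match needed
  Position 3 ('d'): no match needed
  Position 4 ('c'): no match needed
  Position 5 ('b'): no match needed
  Position 6 ('d'): no match needed
Only matched 0/4 characters => not a subsequence

0


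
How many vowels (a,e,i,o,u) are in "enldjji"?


Input: enldjji
Checking each character:
  'e' at position 0: vowel (running total: 1)
  'n' at position 1: consonant
  'l' at position 2: consonant
  'd' at position 3: consonant
  'j' at position 4: consonant
  'j' at position 5: consonant
  'i' at position 6: vowel (running total: 2)
Total vowels: 2

2


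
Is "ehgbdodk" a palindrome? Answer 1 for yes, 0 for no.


Input: ehgbdodk
Reversed: kdodbghe
  Compare pos 0 ('e') with pos 7 ('k'): MISMATCH
  Compare pos 1 ('h') with pos 6 ('d'): MISMATCH
  Compare pos 2 ('g') with pos 5 ('o'): MISMATCH
  Compare pos 3 ('b') with pos 4 ('d'): MISMATCH
Result: not a palindrome

0


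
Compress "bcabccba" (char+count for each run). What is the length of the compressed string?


Input: bcabccba
Runs:
  'b' x 1 => "b1"
  'c' x 1 => "c1"
  'a' x 1 => "a1"
  'b' x 1 => "b1"
  'c' x 2 => "c2"
  'b' x 1 => "b1"
  'a' x 1 => "a1"
Compressed: "b1c1a1b1c2b1a1"
Compressed length: 14

14


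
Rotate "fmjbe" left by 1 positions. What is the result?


Input: "fmjbe", rotate left by 1
First 1 characters: "f"
Remaining characters: "mjbe"
Concatenate remaining + first: "mjbe" + "f" = "mjbef"

mjbef


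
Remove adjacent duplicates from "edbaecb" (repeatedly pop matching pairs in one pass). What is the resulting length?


Input: edbaecb
Stack-based adjacent duplicate removal:
  Read 'e': push. Stack: e
  Read 'd': push. Stack: ed
  Read 'b': push. Stack: edb
  Read 'a': push. Stack: edba
  Read 'e': push. Stack: edbae
  Read 'c': push. Stack: edbaec
  Read 'b': push. Stack: edbaecb
Final stack: "edbaecb" (length 7)

7


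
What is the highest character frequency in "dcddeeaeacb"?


Input: dcddeeaeacb
Character counts:
  'a': 2
  'b': 1
  'c': 2
  'd': 3
  'e': 3
Maximum frequency: 3

3


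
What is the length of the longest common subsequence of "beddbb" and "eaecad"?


LCS of "beddbb" and "eaecad"
DP table:
           e    a    e    c    a    d
      0    0    0    0    0    0    0
  b   0    0    0    0    0    0    0
  e   0    1    1    1    1    1    1
  d   0    1    1    1    1    1    2
  d   0    1    1    1    1    1    2
  b   0    1    1    1    1    1    2
  b   0    1    1    1    1    1    2
LCS length = dp[6][6] = 2

2


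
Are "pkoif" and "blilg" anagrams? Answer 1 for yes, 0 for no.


Strings: "pkoif", "blilg"
Sorted first:  fikop
Sorted second: bgill
Differ at position 0: 'f' vs 'b' => not anagrams

0


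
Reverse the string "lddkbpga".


Input: lddkbpga
Reading characters right to left:
  Position 7: 'a'
  Position 6: 'g'
  Position 5: 'p'
  Position 4: 'b'
  Position 3: 'k'
  Position 2: 'd'
  Position 1: 'd'
  Position 0: 'l'
Reversed: agpbkddl

agpbkddl


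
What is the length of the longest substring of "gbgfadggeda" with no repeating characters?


Input: "gbgfadggeda"
Sliding window (track last position of each char):
  Position 0 ('g'): window [0,0] length 1 -- new best
  Position 1 ('b'): window [0,1] length 2 -- new best
  Position 2 ('g'): repeat (last at 0), move window start to 1
  Position 2 ('g'): window [1,2] length 2
  Position 3 ('f'): window [1,3] length 3 -- new best
  Position 4 ('a'): window [1,4] length 4 -- new best
  Position 5 ('d'): window [1,5] length 5 -- new best
  Position 6 ('g'): repeat (last at 2), move window start to 3
  Position 6 ('g'): window [3,6] length 4
  Position 7 ('g'): repeat (last at 6), move window start to 7
  Position 7 ('g'): window [7,7] length 1
  Position 8 ('e'): window [7,8] length 2
  Position 9 ('d'): window [7,9] length 3
  Position 10 ('a'): window [7,10] length 4
Longest substring with no repeats: "bgfad" with length 5

5


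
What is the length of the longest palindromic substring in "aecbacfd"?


Input: "aecbacfd"
Checking substrings for palindromes:
  No multi-char palindromic substrings found
Longest palindromic substring: "a" with length 1

1


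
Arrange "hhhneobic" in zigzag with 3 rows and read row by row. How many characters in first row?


Zigzag "hhhneobic" into 3 rows:
Placing characters:
  'h' => row 0
  'h' => row 1
  'h' => row 2
  'n' => row 1
  'e' => row 0
  'o' => row 1
  'b' => row 2
  'i' => row 1
  'c' => row 0
Rows:
  Row 0: "hec"
  Row 1: "hnoi"
  Row 2: "hb"
First row length: 3

3


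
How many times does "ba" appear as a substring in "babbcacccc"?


Searching for "ba" in "babbcacccc"
Scanning each position:
  Position 0: "ba" => MATCH
  Position 1: "ab" => no
  Position 2: "bb" => no
  Position 3: "bc" => no
  Position 4: "ca" => no
  Position 5: "ac" => no
  Position 6: "cc" => no
  Position 7: "cc" => no
  Position 8: "cc" => no
Total occurrences: 1

1


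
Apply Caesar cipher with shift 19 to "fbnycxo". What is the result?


Caesar cipher: shift "fbnycxo" by 19
  'f' (pos 5) + 19 = pos 24 = 'y'
  'b' (pos 1) + 19 = pos 20 = 'u'
  'n' (pos 13) + 19 = pos 6 = 'g'
  'y' (pos 24) + 19 = pos 17 = 'r'
  'c' (pos 2) + 19 = pos 21 = 'v'
  'x' (pos 23) + 19 = pos 16 = 'q'
  'o' (pos 14) + 19 = pos 7 = 'h'
Result: yugrvqh

yugrvqh


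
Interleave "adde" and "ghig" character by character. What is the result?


Interleaving "adde" and "ghig":
  Position 0: 'a' from first, 'g' from second => "ag"
  Position 1: 'd' from first, 'h' from second => "dh"
  Position 2: 'd' from first, 'i' from second => "di"
  Position 3: 'e' from first, 'g' from second => "eg"
Result: agdhdieg

agdhdieg


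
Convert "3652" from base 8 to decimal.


Input: "3652" in base 8
Positional expansion:
  Digit '3' (value 3) x 8^3 = 1536
  Digit '6' (value 6) x 8^2 = 384
  Digit '5' (value 5) x 8^1 = 40
  Digit '2' (value 2) x 8^0 = 2
Sum = 1962

1962


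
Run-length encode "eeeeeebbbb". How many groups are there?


Input: eeeeeebbbb
Scanning for consecutive runs:
  Group 1: 'e' x 6 (positions 0-5)
  Group 2: 'b' x 4 (positions 6-9)
Total groups: 2

2


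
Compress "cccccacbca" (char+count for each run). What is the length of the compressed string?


Input: cccccacbca
Runs:
  'c' x 5 => "c5"
  'a' x 1 => "a1"
  'c' x 1 => "c1"
  'b' x 1 => "b1"
  'c' x 1 => "c1"
  'a' x 1 => "a1"
Compressed: "c5a1c1b1c1a1"
Compressed length: 12

12


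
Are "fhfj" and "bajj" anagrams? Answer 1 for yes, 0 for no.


Strings: "fhfj", "bajj"
Sorted first:  ffhj
Sorted second: abjj
Differ at position 0: 'f' vs 'a' => not anagrams

0


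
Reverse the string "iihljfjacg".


Input: iihljfjacg
Reading characters right to left:
  Position 9: 'g'
  Position 8: 'c'
  Position 7: 'a'
  Position 6: 'j'
  Position 5: 'f'
  Position 4: 'j'
  Position 3: 'l'
  Position 2: 'h'
  Position 1: 'i'
  Position 0: 'i'
Reversed: gcajfjlhii

gcajfjlhii


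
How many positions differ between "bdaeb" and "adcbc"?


Comparing "bdaeb" and "adcbc" position by position:
  Position 0: 'b' vs 'a' => DIFFER
  Position 1: 'd' vs 'd' => same
  Position 2: 'a' vs 'c' => DIFFER
  Position 3: 'e' vs 'b' => DIFFER
  Position 4: 'b' vs 'c' => DIFFER
Positions that differ: 4

4


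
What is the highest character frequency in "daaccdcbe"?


Input: daaccdcbe
Character counts:
  'a': 2
  'b': 1
  'c': 3
  'd': 2
  'e': 1
Maximum frequency: 3

3


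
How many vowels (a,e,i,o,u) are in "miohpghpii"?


Input: miohpghpii
Checking each character:
  'm' at position 0: consonant
  'i' at position 1: vowel (running total: 1)
  'o' at position 2: vowel (running total: 2)
  'h' at position 3: consonant
  'p' at position 4: consonant
  'g' at position 5: consonant
  'h' at position 6: consonant
  'p' at position 7: consonant
  'i' at position 8: vowel (running total: 3)
  'i' at position 9: vowel (running total: 4)
Total vowels: 4

4


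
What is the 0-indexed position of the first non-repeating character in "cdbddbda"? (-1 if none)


Input: cdbddbda
Character frequencies:
  'a': 1
  'b': 2
  'c': 1
  'd': 4
Scanning left to right for freq == 1:
  Position 0 ('c'): unique! => answer = 0

0


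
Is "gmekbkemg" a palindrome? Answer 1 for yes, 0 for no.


Input: gmekbkemg
Reversed: gmekbkemg
  Compare pos 0 ('g') with pos 8 ('g'): match
  Compare pos 1 ('m') with pos 7 ('m'): match
  Compare pos 2 ('e') with pos 6 ('e'): match
  Compare pos 3 ('k') with pos 5 ('k'): match
Result: palindrome

1


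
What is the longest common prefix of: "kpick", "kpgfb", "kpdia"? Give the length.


Words: kpick, kpgfb, kpdia
  Position 0: all 'k' => match
  Position 1: all 'p' => match
  Position 2: ('i', 'g', 'd') => mismatch, stop
LCP = "kp" (length 2)

2


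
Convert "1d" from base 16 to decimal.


Input: "1d" in base 16
Positional expansion:
  Digit '1' (value 1) x 16^1 = 16
  Digit 'd' (value 13) x 16^0 = 13
Sum = 29

29


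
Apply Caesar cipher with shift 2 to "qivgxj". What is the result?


Caesar cipher: shift "qivgxj" by 2
  'q' (pos 16) + 2 = pos 18 = 's'
  'i' (pos 8) + 2 = pos 10 = 'k'
  'v' (pos 21) + 2 = pos 23 = 'x'
  'g' (pos 6) + 2 = pos 8 = 'i'
  'x' (pos 23) + 2 = pos 25 = 'z'
  'j' (pos 9) + 2 = pos 11 = 'l'
Result: skxizl

skxizl


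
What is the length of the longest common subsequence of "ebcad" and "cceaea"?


LCS of "ebcad" and "cceaea"
DP table:
           c    c    e    a    e    a
      0    0    0    0    0    0    0
  e   0    0    0    1    1    1    1
  b   0    0    0    1    1    1    1
  c   0    1    1    1    1    1    1
  a   0    1    1    1    2    2    2
  d   0    1    1    1    2    2    2
LCS length = dp[5][6] = 2

2


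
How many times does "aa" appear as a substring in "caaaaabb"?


Searching for "aa" in "caaaaabb"
Scanning each position:
  Position 0: "ca" => no
  Position 1: "aa" => MATCH
  Position 2: "aa" => MATCH
  Position 3: "aa" => MATCH
  Position 4: "aa" => MATCH
  Position 5: "ab" => no
  Position 6: "bb" => no
Total occurrences: 4

4


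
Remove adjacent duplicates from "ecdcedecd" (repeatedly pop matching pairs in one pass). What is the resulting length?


Input: ecdcedecd
Stack-based adjacent duplicate removal:
  Read 'e': push. Stack: e
  Read 'c': push. Stack: ec
  Read 'd': push. Stack: ecd
  Read 'c': push. Stack: ecdc
  Read 'e': push. Stack: ecdce
  Read 'd': push. Stack: ecdced
  Read 'e': push. Stack: ecdcede
  Read 'c': push. Stack: ecdcedec
  Read 'd': push. Stack: ecdcedecd
Final stack: "ecdcedecd" (length 9)

9


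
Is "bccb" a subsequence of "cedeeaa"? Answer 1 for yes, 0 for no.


Check if "bccb" is a subsequence of "cedeeaa"
Greedy scan:
  Position 0 ('c'): no match needed
  Position 1 ('e'): no match needed
  Position 2 ('d'): no match needed
  Position 3 ('e'): no match needed
  Position 4 ('e'): no match needed
  Position 5 ('a'): no match needed
  Position 6 ('a'): no match needed
Only matched 0/4 characters => not a subsequence

0


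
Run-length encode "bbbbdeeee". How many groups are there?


Input: bbbbdeeee
Scanning for consecutive runs:
  Group 1: 'b' x 4 (positions 0-3)
  Group 2: 'd' x 1 (positions 4-4)
  Group 3: 'e' x 4 (positions 5-8)
Total groups: 3

3


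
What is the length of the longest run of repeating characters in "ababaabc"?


Input: "ababaabc"
Scanning for longest run:
  Position 1 ('b'): new char, reset run to 1
  Position 2 ('a'): new char, reset run to 1
  Position 3 ('b'): new char, reset run to 1
  Position 4 ('a'): new char, reset run to 1
  Position 5 ('a'): continues run of 'a', length=2
  Position 6 ('b'): new char, reset run to 1
  Position 7 ('c'): new char, reset run to 1
Longest run: 'a' with length 2

2


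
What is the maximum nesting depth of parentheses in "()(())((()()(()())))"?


Input: "()(())((()()(()())))"
Tracking depth:
  Position 0 '(': depth becomes 1
  Position 1 ')': depth becomes 0
  Position 2 '(': depth becomes 1
  Position 3 '(': depth becomes 2
  Position 4 ')': depth becomes 1
  Position 5 ')': depth becomes 0
  Position 6 '(': depth becomes 1
  Position 7 '(': depth becomes 2
  Position 8 '(': depth becomes 3
  Position 9 ')': depth becomes 2
  Position 10 '(': depth becomes 3
  Position 11 ')': depth becomes 2
  Position 12 '(': depth becomes 3
  Position 13 '(': depth becomes 4
  Position 14 ')': depth becomes 3
  Position 15 '(': depth becomes 4
  Position 16 ')': depth becomes 3
  Position 17 ')': depth becomes 2
  Position 18 ')': depth becomes 1
  Position 19 ')': depth becomes 0
Maximum depth reached: 4

4


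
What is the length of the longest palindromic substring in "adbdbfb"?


Input: "adbdbfb"
Checking substrings for palindromes:
  [1:4] "dbd" (len 3) => palindrome
  [2:5] "bdb" (len 3) => palindrome
  [4:7] "bfb" (len 3) => palindrome
Longest palindromic substring: "dbd" with length 3

3


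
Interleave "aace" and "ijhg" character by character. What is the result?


Interleaving "aace" and "ijhg":
  Position 0: 'a' from first, 'i' from second => "ai"
  Position 1: 'a' from first, 'j' from second => "aj"
  Position 2: 'c' from first, 'h' from second => "ch"
  Position 3: 'e' from first, 'g' from second => "eg"
Result: aiajcheg

aiajcheg


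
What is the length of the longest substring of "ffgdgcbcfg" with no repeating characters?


Input: "ffgdgcbcfg"
Sliding window (track last position of each char):
  Position 0 ('f'): window [0,0] length 1 -- new best
  Position 1 ('f'): repeat (last at 0), move window start to 1
  Position 1 ('f'): window [1,1] length 1
  Position 2 ('g'): window [1,2] length 2 -- new best
  Position 3 ('d'): window [1,3] length 3 -- new best
  Position 4 ('g'): repeat (last at 2), move window start to 3
  Position 4 ('g'): window [3,4] length 2
  Position 5 ('c'): window [3,5] length 3
  Position 6 ('b'): window [3,6] length 4 -- new best
  Position 7 ('c'): repeat (last at 5), move window start to 6
  Position 7 ('c'): window [6,7] length 2
  Position 8 ('f'): window [6,8] length 3
  Position 9 ('g'): window [6,9] length 4
Longest substring with no repeats: "dgcb" with length 4

4


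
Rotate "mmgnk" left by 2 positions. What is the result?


Input: "mmgnk", rotate left by 2
First 2 characters: "mm"
Remaining characters: "gnk"
Concatenate remaining + first: "gnk" + "mm" = "gnkmm"

gnkmm


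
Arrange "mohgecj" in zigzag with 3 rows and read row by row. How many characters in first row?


Zigzag "mohgecj" into 3 rows:
Placing characters:
  'm' => row 0
  'o' => row 1
  'h' => row 2
  'g' => row 1
  'e' => row 0
  'c' => row 1
  'j' => row 2
Rows:
  Row 0: "me"
  Row 1: "ogc"
  Row 2: "hj"
First row length: 2

2


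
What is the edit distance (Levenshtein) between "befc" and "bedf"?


Computing edit distance: "befc" -> "bedf"
DP table:
           b    e    d    f
      0    1    2    3    4
  b   1    0    1    2    3
  e   2    1    0    1    2
  f   3    2    1    1    1
  c   4    3    2    2    2
Edit distance = dp[4][4] = 2

2


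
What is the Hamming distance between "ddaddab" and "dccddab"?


Comparing "ddaddab" and "dccddab" position by position:
  Position 0: 'd' vs 'd' => same
  Position 1: 'd' vs 'c' => differ
  Position 2: 'a' vs 'c' => differ
  Position 3: 'd' vs 'd' => same
  Position 4: 'd' vs 'd' => same
  Position 5: 'a' vs 'a' => same
  Position 6: 'b' vs 'b' => same
Total differences (Hamming distance): 2

2


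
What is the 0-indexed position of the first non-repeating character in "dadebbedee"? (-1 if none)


Input: dadebbedee
Character frequencies:
  'a': 1
  'b': 2
  'd': 3
  'e': 4
Scanning left to right for freq == 1:
  Position 0 ('d'): freq=3, skip
  Position 1 ('a'): unique! => answer = 1

1


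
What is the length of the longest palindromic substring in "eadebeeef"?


Input: "eadebeeef"
Checking substrings for palindromes:
  [3:6] "ebe" (len 3) => palindrome
  [5:8] "eee" (len 3) => palindrome
  [5:7] "ee" (len 2) => palindrome
  [6:8] "ee" (len 2) => palindrome
Longest palindromic substring: "ebe" with length 3

3


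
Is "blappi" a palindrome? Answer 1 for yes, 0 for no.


Input: blappi
Reversed: ippalb
  Compare pos 0 ('b') with pos 5 ('i'): MISMATCH
  Compare pos 1 ('l') with pos 4 ('p'): MISMATCH
  Compare pos 2 ('a') with pos 3 ('p'): MISMATCH
Result: not a palindrome

0
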